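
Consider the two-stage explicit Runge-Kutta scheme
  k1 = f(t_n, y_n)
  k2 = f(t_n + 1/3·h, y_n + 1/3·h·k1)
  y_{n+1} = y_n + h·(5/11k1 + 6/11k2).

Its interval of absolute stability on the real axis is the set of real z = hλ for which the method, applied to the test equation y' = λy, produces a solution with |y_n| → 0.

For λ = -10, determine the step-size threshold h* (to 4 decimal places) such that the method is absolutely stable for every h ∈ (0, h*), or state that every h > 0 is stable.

(-5.5000,0); λ=-10 ⇒ h* = (11/2)/10 = 0.5500.

On y'=λy, z=hλ:
  k1=λy_n ⇒ h·k1=z·y_n;  k2=λ(1+1/3z)y_n ⇒ h·k2=z(1+1/3z)y_n
  y_{n+1}/y_n = 1 + 5/11z + 6/11z(1+1/3z) = 1 + z + 2/11z²
  so R(z) = 1 + z + 2/11z².

Find x<0 with |R(x)|<1.
x=-1.37: |R|=0.0287
R=1: x+2/11x²=0 ⇒ x=−11/2=-5.5000; min R=1−1/(4·2/11)=-0.3750>−1
Confirm numerically:
  x=-4.979: |R|=0.52835 <1
  x=-4.059: |R|=0.06346 <1
  x=-3.372: |R|=0.30466 <1
  x=-2.537: |R|=0.36675 <1
  x=-6.053: |R|=1.60860 >1
  x=-5.813: |R|=1.33081 >1
Stable set (-5.5000, 0).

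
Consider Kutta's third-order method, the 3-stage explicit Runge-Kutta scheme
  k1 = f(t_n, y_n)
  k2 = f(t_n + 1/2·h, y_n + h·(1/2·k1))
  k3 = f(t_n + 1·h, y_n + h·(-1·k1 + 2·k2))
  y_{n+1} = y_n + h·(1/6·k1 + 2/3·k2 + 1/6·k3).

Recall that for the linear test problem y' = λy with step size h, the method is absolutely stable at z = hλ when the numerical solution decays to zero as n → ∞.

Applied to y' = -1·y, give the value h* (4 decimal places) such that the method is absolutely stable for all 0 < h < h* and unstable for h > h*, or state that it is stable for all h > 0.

Test eqn y'=λy, z=hλ:
  order 3, 3-stage ⇒ R(z)=1+z+z^2/2+z^3/6
  (e.g. R(-1.72)=-0.08887, |R|=0.08887)

Find x<0 with |R(x)|<1.
x=-1.72: |R|=0.0889
|R(-2.42)|=0.8539 |R(-2.2)|=0.5547 |R(-1.2)|=0.2320
Bisect:
  x_lo=-3.2454 |R|=2.6762  x_hi=-0.1190 |R|=0.8878
  mid=-1.68221 |R|=0.06069 →hi
  mid=-2.46380 |R|=0.92132 →hi
  mid=-2.85460 |R|=1.65713 →lo
  mid=-2.65920 |R|=1.25755 →lo
  mid=-2.56150 |R|=1.08198 →lo
  mid=-2.51265 |R|=0.99984 →hi
  mid=-2.53708 |R|=1.04045 →lo
  ...
  [-2.51284,-2.51265] ⇒ x*=-2.5127
Stable set (-2.5127, 0).

(-2.5127,0); λ=-1 ⇒ h* = 2.5127.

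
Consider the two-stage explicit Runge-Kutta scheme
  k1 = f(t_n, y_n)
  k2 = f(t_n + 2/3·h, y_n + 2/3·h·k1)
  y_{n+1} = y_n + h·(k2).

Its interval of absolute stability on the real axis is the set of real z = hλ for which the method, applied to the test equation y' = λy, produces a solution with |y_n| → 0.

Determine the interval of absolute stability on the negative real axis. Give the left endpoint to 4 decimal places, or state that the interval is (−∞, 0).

On y'=λy, z=hλ:
  k1=λy_n ⇒ h·k1=z·y_n;  k2=λ(1+2/3z)y_n ⇒ h·k2=z(1+2/3z)y_n
  y_{n+1}/y_n = 1 + z(1+2/3z) = 1 + z + 2/3z²
  ⇒ R(z) = 1 + z + 2/3z².

Need |R(x)|<1, x<0.
x=-0.38: |R|=0.7163
R=1: x+2/3x²=0 ⇒ x=−3/2=-1.5000; min R=1−1/(4·2/3)=0.6250>−1
Confirm numerically:
  x=-1.168: |R|=0.74148 <1
  x=-1.144: |R|=0.72849 <1
  x=-1.095: |R|=0.70435 <1
  x=-0.637: |R|=0.63351 <1
  x=-1.947: |R|=1.58021 >1
  x=-1.793: |R|=1.35023 >1
Interval (-1.5000, 0).

(-1.5000, 0).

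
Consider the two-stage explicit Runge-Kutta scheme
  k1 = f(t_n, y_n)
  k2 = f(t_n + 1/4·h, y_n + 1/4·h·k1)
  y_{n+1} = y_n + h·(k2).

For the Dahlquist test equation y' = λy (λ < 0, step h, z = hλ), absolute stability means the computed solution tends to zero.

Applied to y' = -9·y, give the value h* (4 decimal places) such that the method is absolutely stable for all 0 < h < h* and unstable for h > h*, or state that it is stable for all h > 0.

(-4.0000,0); λ=-9 ⇒ h* = (4)/9 = 0.4444.

Test eqn y'=λy, z=hλ:
  k1=λy_n ⇒ h·k1=z·y_n;  k2=λ(1+1/4z)y_n ⇒ h·k2=z(1+1/4z)y_n
  y_{n+1}/y_n = 1 + z(1+1/4z) = 1 + z + 1/4z²
  so R(z) = 1 + z + 1/4z².

Find x<0 with |R(x)|<1.
x=-1.15: |R|=0.1806
R=1: x+1/4x²=0 ⇒ x=−4=-4.0000; min R=1−1/(4·1/4)=0.0000>−1
Confirm numerically:
  x=-3.782: |R|=0.79388 <1
  x=-3.102: |R|=0.30360 <1
  x=-2.021: |R|=0.00011 <1
  x=-4.330: |R|=1.35723 >1
  x=-4.203: |R|=1.21330 >1
  x=-4.106: |R|=1.10881 >1
Stable set (-4.0000, 0).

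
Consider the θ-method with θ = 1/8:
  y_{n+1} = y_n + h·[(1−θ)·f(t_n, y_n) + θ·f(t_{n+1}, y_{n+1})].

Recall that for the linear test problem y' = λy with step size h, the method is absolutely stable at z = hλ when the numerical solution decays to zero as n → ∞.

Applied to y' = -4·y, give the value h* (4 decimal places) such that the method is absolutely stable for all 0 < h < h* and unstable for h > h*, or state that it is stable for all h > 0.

(-2.6667,0); λ=-4 ⇒ h* = (8/3)/4 = 0.6667.

Test eqn y'=λy, z=hλ:
  y_{n+1} = y_n + z·[7/8·y_n + 1/8·y_{n+1}] ⇒ (1 − 1/8z)y_{n+1} = (1 + 7/8z)y_n
  R(z) = (1 + 7/8z)/(1 − 1/8z).

Find x<0 with |R(x)|<1.
x=-0.72: |R|=0.3394
R=−1: 1+7/8x = −1+1/8x ⇒ -3/4x=2 ⇒ x=2/(-3/4)=-2.6667
Confirm numerically:
  x=-2.587: |R|=0.95485 <1
  x=-2.376: |R|=0.83192 <1
  x=-1.849: |R|=0.50188 <1
  x=-2.991: |R|=1.17705 >1
  x=-2.944: |R|=1.15205 >1
Interval (-2.6667, 0).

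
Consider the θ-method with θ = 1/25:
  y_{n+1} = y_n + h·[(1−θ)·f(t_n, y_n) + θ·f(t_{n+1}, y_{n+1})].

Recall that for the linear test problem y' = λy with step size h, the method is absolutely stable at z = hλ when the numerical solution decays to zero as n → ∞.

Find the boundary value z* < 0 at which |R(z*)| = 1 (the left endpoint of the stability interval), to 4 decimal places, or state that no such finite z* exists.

left endpoint -2.1739.

Set f=λy, z=hλ:
  y_{n+1} = y_n + z·[24/25·y_n + 1/25·y_{n+1}] ⇒ (1 − 1/25z)y_{n+1} = (1 + 24/25z)y_n
  ⇒ R(z) = (1 + 24/25z)/(1 − 1/25z).

Find x<0 with |R(x)|<1.
x=-1.78: |R|=0.6617
R=−1: 1+24/25x = −1+1/25x ⇒ -23/25x=2 ⇒ x=2/(-23/25)=-2.1739
Confirm numerically:
  x=-1.457: |R|=0.37676 <1
  x=-1.354: |R|=0.28444 <1
  x=-1.065: |R|=0.02148 <1
  x=-2.743: |R|=1.47179 >1
  x=-2.254: |R|=1.06759 >1
Interval (-2.1739, 0).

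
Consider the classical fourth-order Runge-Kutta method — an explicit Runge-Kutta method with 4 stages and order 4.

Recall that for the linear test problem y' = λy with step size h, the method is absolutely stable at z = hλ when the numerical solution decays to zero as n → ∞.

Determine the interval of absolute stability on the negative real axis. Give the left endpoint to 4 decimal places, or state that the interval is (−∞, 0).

On y'=λy, z=hλ:
  order 4, 4-stage ⇒ R(z)=1+z+z^2/2+z^3/6+z^4/24
  (e.g. R(-0.45)=0.63777, |R|=0.63777)

Solve |R(x)|<1 on ℝ⁻.
x=-0.45: |R|=0.6378
|R(-1.48)|=0.2748 |R(-0.88)|=0.4186 |R(-0.65)|=0.5229
Bisect:
  x_lo=-3.6759 |R|=3.4094  x_hi=-0.0587 |R|=0.9430
  mid=-1.86731 |R|=0.29753 →hi
  mid=-2.77160 |R|=0.97954 →hi
  mid=-3.22374 |R|=1.88889 →lo
  mid=-2.99767 |R|=1.37034 →lo
  mid=-2.88463 |R|=1.16040 →lo
  mid=-2.82811 |R|=1.06650 →lo
  mid=-2.79985 |R|=1.02218 →lo
  ...
  [-2.78550,-2.78528] ⇒ x*=-2.7853
Stable set (-2.7853, 0).

(-2.7853, 0).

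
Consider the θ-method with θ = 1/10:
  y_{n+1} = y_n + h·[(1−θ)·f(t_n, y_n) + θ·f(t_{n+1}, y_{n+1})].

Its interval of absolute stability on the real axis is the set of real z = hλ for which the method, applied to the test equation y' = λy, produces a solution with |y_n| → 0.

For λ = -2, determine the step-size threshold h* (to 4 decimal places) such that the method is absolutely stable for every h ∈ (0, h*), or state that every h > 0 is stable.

Test eqn y'=λy, z=hλ:
  y_{n+1} = y_n + z·[9/10·y_n + 1/10·y_{n+1}] ⇒ (1 − 1/10z)y_{n+1} = (1 + 9/10z)y_n
  R(z) = (1 + 9/10z)/(1 − 1/10z).

Solve |R(x)|<1 on ℝ⁻.
x=-1.31: |R|=0.1583
R=−1: 1+9/10x = −1+1/10x ⇒ -4/5x=2 ⇒ x=2/(-4/5)=-2.5000
Confirm numerically:
  x=-2.047: |R|=0.69918 <1
  x=-1.245: |R|=0.10716 <1
  x=-1.088: |R|=0.01876 <1
  x=-2.906: |R|=1.25167 >1
  x=-2.769: |R|=1.16853 >1
So |R|<1 on (-2.5000, 0).

(-2.5000,0); λ=-2 ⇒ h* = (5/2)/2 = 1.2500.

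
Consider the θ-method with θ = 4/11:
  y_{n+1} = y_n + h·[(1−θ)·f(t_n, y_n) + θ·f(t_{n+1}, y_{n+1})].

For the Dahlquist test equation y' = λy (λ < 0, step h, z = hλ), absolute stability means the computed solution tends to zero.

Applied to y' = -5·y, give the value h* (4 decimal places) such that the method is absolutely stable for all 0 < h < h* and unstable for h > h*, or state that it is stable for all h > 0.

(-7.3333,0); λ=-5 ⇒ h* = (22/3)/5 = 1.4667.

On y'=λy, z=hλ:
  y_{n+1} = y_n + z·[7/11·y_n + 4/11·y_{n+1}] ⇒ (1 − 4/11z)y_{n+1} = (1 + 7/11z)y_n
  R(z) = (1 + 7/11z)/(1 − 4/11z).

Find x<0 with |R(x)|<1.
x=-0.94: |R|=0.2995
R=−1: 1+7/11x = −1+4/11x ⇒ -3/11x=2 ⇒ x=2/(-3/11)=-7.3333
Confirm numerically:
  x=-6.896: |R|=0.96600 <1
  x=-5.138: |R|=0.79127 <1
  x=-3.790: |R|=0.59365 <1
  x=-3.214: |R|=0.48198 <1
  x=-7.798: |R|=1.03304 >1
  x=-7.694: |R|=1.02590 >1
  x=-7.417: |R|=1.00617 >1
Stable set (-7.3333, 0).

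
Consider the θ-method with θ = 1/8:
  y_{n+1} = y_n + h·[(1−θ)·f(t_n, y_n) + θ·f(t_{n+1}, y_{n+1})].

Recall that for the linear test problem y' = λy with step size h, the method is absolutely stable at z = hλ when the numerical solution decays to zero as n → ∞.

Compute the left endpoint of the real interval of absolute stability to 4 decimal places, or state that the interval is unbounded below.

On y'=λy, z=hλ:
  y_{n+1} = y_n + z·[7/8·y_n + 1/8·y_{n+1}] ⇒ (1 − 1/8z)y_{n+1} = (1 + 7/8z)y_n
  so R(z) = (1 + 7/8z)/(1 − 1/8z).

Solve |R(x)|<1 on ℝ⁻.
x=-0.64: |R|=0.4074
R=−1: 1+7/8x = −1+1/8x ⇒ -3/4x=2 ⇒ x=2/(-3/4)=-2.6667
Confirm numerically:
  x=-2.242: |R|=0.75122 <1
  x=-2.211: |R|=0.73225 <1
  x=-1.623: |R|=0.34927 <1
  x=-3.120: |R|=1.24460 >1
  x=-2.853: |R|=1.10301 >1
  x=-2.777: |R|=1.06143 >1
So |R|<1 on (-2.6667, 0).

z* = -2.6667.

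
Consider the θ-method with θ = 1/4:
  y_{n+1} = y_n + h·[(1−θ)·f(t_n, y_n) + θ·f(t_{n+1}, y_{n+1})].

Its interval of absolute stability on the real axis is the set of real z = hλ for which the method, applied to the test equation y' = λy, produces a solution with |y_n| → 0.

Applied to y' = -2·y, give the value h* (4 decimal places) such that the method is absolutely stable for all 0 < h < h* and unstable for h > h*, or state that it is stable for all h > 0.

(-4.0000,0); λ=-2 ⇒ h* = (4)/2 = 2.0000.

Set f=λy, z=hλ:
  y_{n+1} = y_n + z·[3/4·y_n + 1/4·y_{n+1}] ⇒ (1 − 1/4z)y_{n+1} = (1 + 3/4z)y_n
  Hence R(z) = (1 + 3/4z)/(1 − 1/4z).

Need |R(x)|<1, x<0.
x=-1.13: |R|=0.1189
R=−1: 1+3/4x = −1+1/4x ⇒ -1/2x=2 ⇒ x=2/(-1/2)=-4.0000
Confirm numerically:
  x=-3.767: |R|=0.94000 <1
  x=-3.204: |R|=0.77901 <1
  x=-3.028: |R|=0.72339 <1
  x=-1.810: |R|=0.24613 <1
  x=-4.284: |R|=1.06857 >1
  x=-4.042: |R|=1.01045 >1
So |R|<1 on (-4.0000, 0).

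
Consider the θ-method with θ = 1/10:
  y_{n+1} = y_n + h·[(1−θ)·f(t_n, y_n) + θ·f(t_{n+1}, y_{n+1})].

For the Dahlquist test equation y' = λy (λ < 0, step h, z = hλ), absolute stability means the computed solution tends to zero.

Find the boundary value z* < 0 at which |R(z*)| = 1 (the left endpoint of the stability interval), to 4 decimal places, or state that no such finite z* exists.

Set f=λy, z=hλ:
  y_{n+1} = y_n + z·[9/10·y_n + 1/10·y_{n+1}] ⇒ (1 − 1/10z)y_{n+1} = (1 + 9/10z)y_n
  R(z) = (1 + 9/10z)/(1 − 1/10z).

Boundary: |R(x)|=1, x<0.
x=-1.45: |R|=0.2664
R=−1: 1+9/10x = −1+1/10x ⇒ -4/5x=2 ⇒ x=2/(-4/5)=-2.5000
Confirm numerically:
  x=-2.030: |R|=0.68745 <1
  x=-1.729: |R|=0.47412 <1
  x=-1.633: |R|=0.40377 <1
  x=-1.289: |R|=0.14182 <1
  x=-3.094: |R|=1.36291 >1
  x=-2.610: |R|=1.06979 >1
Stable set (-2.5000, 0).

z* = -2.5000.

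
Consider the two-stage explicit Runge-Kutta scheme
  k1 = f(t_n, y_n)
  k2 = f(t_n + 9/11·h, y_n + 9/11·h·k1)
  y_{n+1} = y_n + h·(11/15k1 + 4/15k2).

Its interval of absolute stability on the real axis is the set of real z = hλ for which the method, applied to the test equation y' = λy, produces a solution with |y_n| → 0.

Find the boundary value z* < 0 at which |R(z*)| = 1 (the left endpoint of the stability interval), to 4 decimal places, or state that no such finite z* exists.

With y'=λy (z=hλ):
  k1=λy_n ⇒ h·k1=z·y_n;  k2=λ(1+9/11z)y_n ⇒ h·k2=z(1+9/11z)y_n
  y_{n+1}/y_n = 1 + 11/15z + 4/15z(1+9/11z) = 1 + z + 12/55z²
  so R(z) = 1 + z + 12/55z².

Solve |R(x)|<1 on ℝ⁻.
x=-0.66: |R|=0.4350
R=1: x+12/55x²=0 ⇒ x=−55/12=-4.5833; min R=1−1/(4·12/55)=-0.1458>−1
Confirm numerically:
  x=-4.481: |R|=0.89995 <1
  x=-4.207: |R|=0.65457 <1
  x=-4.029: |R|=0.51271 <1
  x=-5.178: |R|=1.67182 >1
  x=-5.083: |R|=1.55414 >1
  x=-4.641: |R|=1.05839 >1
Interval (-4.5833, 0).

z* = -4.5833.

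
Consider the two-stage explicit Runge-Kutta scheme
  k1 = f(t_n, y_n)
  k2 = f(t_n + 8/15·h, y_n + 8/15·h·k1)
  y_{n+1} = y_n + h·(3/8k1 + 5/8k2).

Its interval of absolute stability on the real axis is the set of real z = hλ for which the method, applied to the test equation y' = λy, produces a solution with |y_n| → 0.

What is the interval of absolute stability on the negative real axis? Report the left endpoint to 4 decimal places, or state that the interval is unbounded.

(-3.0000, 0).

With y'=λy (z=hλ):
  k1=λy_n ⇒ h·k1=z·y_n;  k2=λ(1+8/15z)y_n ⇒ h·k2=z(1+8/15z)y_n
  y_{n+1}/y_n = 1 + 3/8z + 5/8z(1+8/15z) = 1 + z + 1/3z²
  R(z) = 1 + z + 1/3z².

Boundary: |R(x)|=1, x<0.
x=-0.34: |R|=0.6985
R=1: x+1/3x²=0 ⇒ x=−3=-3.0000; min R=1−1/(4·1/3)=0.2500>−1
Confirm numerically:
  x=-2.439: |R|=0.54391 <1
  x=-2.424: |R|=0.53459 <1
  x=-2.389: |R|=0.51344 <1
  x=-2.221: |R|=0.42328 <1
  x=-3.317: |R|=1.35050 >1
  x=-3.094: |R|=1.09695 >1
Interval (-3.0000, 0).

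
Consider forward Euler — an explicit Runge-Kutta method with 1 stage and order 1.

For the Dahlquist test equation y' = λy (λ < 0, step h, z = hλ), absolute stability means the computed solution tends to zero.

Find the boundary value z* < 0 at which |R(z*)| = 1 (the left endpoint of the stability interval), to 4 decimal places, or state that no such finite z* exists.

On y'=λy, z=hλ:
  order 1, 1-stage ⇒ R(z)=1+z
  (e.g. R(-0.77)=0.23000, |R|=0.23000)

Solve |R(x)|<1 on ℝ⁻.
x=-0.77: |R|=0.2300
|R(-1.29)|=0.2900 |R(-1.09)|=0.0900 |R(-0.65)|=0.3500
Bisect:
  x_lo=-2.3673 |R|=1.3673  x_hi=-0.1683 |R|=0.8317
  mid=-1.26783 |R|=0.26783 →hi
  mid=-1.81758 |R|=0.81758 →hi
  mid=-2.09246 |R|=1.09246 →lo
  mid=-1.95502 |R|=0.95502 →hi
  mid=-2.02374 |R|=1.02374 →lo
  mid=-1.98938 |R|=0.98938 →hi
  mid=-2.00656 |R|=1.00656 →lo
  mid=-1.99797 |R|=0.99797 →hi
  mid=-2.00227 |R|=1.00227 →lo
  mid=-2.00012 |R|=1.00012 →lo
  ...
  [-2.00012,-1.99998] ⇒ x*=-2.0000
Stable set (-2.0000, 0).

z* = -2.0000.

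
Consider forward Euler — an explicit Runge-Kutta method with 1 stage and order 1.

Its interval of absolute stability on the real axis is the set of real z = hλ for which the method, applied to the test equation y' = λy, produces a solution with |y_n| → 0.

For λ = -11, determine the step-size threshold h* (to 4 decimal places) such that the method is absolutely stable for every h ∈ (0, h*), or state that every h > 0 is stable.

(-2.0000,0); λ=-11 ⇒ h* = 0.1818.

Test eqn y'=λy, z=hλ:
  order 1, 1-stage ⇒ R(z)=1+z
  (e.g. R(-0.36)=0.64000, |R|=0.64000)

Find x<0 with |R(x)|<1.
x=-0.36: |R|=0.6400
|R(-2.23)|=1.2300 |R(-1.85)|=0.8500 |R(-1.55)|=0.5500
Bisect:
  x_lo=-2.5647 |R|=1.5647  x_hi=-0.1422 |R|=0.8578
  mid=-1.35344 |R|=0.35344 →hi
  mid=-1.95907 |R|=0.95907 →hi
  mid=-2.26189 |R|=1.26189 →lo
  mid=-2.11048 |R|=1.11048 →lo
  mid=-2.03478 |R|=1.03478 →lo
  mid=-1.99693 |R|=0.99693 →hi
  mid=-2.01585 |R|=1.01585 →lo
  ...
  [-2.00003,-1.99988] ⇒ x*=-2.0000
So |R|<1 on (-2.0000, 0).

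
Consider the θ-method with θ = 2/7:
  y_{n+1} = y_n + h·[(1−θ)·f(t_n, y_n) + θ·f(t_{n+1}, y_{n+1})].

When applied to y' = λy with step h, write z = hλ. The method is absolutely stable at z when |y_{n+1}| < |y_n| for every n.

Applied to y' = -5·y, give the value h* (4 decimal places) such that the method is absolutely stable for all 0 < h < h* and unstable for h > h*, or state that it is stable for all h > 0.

(-4.6667,0); λ=-5 ⇒ h* = (14/3)/5 = 0.9333.

Test eqn y'=λy, z=hλ:
  y_{n+1} = y_n + z·[5/7·y_n + 2/7·y_{n+1}] ⇒ (1 − 2/7z)y_{n+1} = (1 + 5/7z)y_n
  Hence R(z) = (1 + 5/7z)/(1 − 2/7z).

Need |R(x)|<1, x<0.
x=-0.69: |R|=0.4236
R=−1: 1+5/7x = −1+2/7x ⇒ -3/7x=2 ⇒ x=2/(-3/7)=-4.6667
Confirm numerically:
  x=-3.780: |R|=0.81731 <1
  x=-3.586: |R|=0.77124 <1
  x=-3.109: |R|=0.64647 <1
  x=-5.060: |R|=1.06893 >1
  x=-4.978: |R|=1.05508 >1
  x=-4.742: |R|=1.01371 >1
Interval (-4.6667, 0).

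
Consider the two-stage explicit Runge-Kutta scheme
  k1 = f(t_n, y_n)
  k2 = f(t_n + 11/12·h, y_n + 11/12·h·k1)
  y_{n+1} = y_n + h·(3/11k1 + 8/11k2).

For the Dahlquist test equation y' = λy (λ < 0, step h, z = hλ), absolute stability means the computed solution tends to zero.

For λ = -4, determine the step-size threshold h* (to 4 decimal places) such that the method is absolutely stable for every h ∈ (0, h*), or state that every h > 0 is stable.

(-1.5000,0); λ=-4 ⇒ h* = (3/2)/4 = 0.3750.

Set f=λy, z=hλ:
  k1=λy_n ⇒ h·k1=z·y_n;  k2=λ(1+11/12z)y_n ⇒ h·k2=z(1+11/12z)y_n
  y_{n+1}/y_n = 1 + 3/11z + 8/11z(1+11/12z) = 1 + z + 2/3z²
  so R(z) = 1 + z + 2/3z².

Need |R(x)|<1, x<0.
x=-1.41: |R|=0.9154
R=1: x+2/3x²=0 ⇒ x=−3/2=-1.5000; min R=1−1/(4·2/3)=0.6250>−1
Confirm numerically:
  x=-1.356: |R|=0.86982 <1
  x=-1.291: |R|=0.82012 <1
  x=-0.907: |R|=0.64143 <1
  x=-0.814: |R|=0.62773 <1
  x=-2.031: |R|=1.71897 >1
  x=-1.600: |R|=1.10667 >1
Interval (-1.5000, 0).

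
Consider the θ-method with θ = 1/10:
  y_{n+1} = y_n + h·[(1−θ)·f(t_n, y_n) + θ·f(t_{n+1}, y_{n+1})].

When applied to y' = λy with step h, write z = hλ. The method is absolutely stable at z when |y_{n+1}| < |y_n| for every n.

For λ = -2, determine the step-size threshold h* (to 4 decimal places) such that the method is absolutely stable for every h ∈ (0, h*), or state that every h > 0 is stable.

Set f=λy, z=hλ:
  y_{n+1} = y_n + z·[9/10·y_n + 1/10·y_{n+1}] ⇒ (1 − 1/10z)y_{n+1} = (1 + 9/10z)y_n
  Hence R(z) = (1 + 9/10z)/(1 − 1/10z).

Find x<0 with |R(x)|<1.
x=-1.66: |R|=0.4237
R=−1: 1+9/10x = −1+1/10x ⇒ -4/5x=2 ⇒ x=2/(-4/5)=-2.5000
Confirm numerically:
  x=-2.343: |R|=0.89824 <1
  x=-1.932: |R|=0.61918 <1
  x=-1.291: |R|=0.14339 <1
  x=-2.968: |R|=1.28871 >1
  x=-2.809: |R|=1.19299 >1
  x=-2.551: |R|=1.03251 >1
So |R|<1 on (-2.5000, 0).

(-2.5000,0); λ=-2 ⇒ h* = (5/2)/2 = 1.2500.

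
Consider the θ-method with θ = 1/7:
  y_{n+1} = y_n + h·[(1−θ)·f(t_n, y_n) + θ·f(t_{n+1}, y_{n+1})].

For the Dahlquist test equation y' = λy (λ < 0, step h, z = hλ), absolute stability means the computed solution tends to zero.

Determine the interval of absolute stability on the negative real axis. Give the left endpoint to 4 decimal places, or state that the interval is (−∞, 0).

(-2.8000, 0).

Test eqn y'=λy, z=hλ:
  y_{n+1} = y_n + z·[6/7·y_n + 1/7·y_{n+1}] ⇒ (1 − 1/7z)y_{n+1} = (1 + 6/7z)y_n
  so R(z) = (1 + 6/7z)/(1 − 1/7z).

Solve |R(x)|<1 on ℝ⁻.
x=-0.62: |R|=0.4304
R=−1: 1+6/7x = −1+1/7x ⇒ -5/7x=2 ⇒ x=2/(-5/7)=-2.8000
Confirm numerically:
  x=-2.167: |R|=0.65474 <1
  x=-1.587: |R|=0.29370 <1
  x=-1.226: |R|=0.04328 <1
  x=-3.248: |R|=1.21858 >1
  x=-3.088: |R|=1.14274 >1
So |R|<1 on (-2.8000, 0).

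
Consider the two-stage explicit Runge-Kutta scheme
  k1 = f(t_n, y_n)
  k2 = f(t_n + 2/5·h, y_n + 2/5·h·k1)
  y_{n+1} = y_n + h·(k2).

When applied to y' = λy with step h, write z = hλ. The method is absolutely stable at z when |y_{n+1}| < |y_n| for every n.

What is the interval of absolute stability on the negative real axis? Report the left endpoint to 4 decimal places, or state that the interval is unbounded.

(-2.5000, 0).

Set f=λy, z=hλ:
  k1=λy_n ⇒ h·k1=z·y_n;  k2=λ(1+2/5z)y_n ⇒ h·k2=z(1+2/5z)y_n
  y_{n+1}/y_n = 1 + z(1+2/5z) = 1 + z + 2/5z²
  ⇒ R(z) = 1 + z + 2/5z².

Solve |R(x)|<1 on ℝ⁻.
x=-1.01: |R|=0.3980
R=1: x+2/5x²=0 ⇒ x=−5/2=-2.5000; min R=1−1/(4·2/5)=0.3750>−1
Confirm numerically:
  x=-2.163: |R|=0.70843 <1
  x=-2.015: |R|=0.60909 <1
  x=-1.588: |R|=0.42070 <1
  x=-1.439: |R|=0.38929 <1
  x=-3.052: |R|=1.67388 >1
  x=-2.898: |R|=1.46136 >1
  x=-2.679: |R|=1.19182 >1
So |R|<1 on (-2.5000, 0).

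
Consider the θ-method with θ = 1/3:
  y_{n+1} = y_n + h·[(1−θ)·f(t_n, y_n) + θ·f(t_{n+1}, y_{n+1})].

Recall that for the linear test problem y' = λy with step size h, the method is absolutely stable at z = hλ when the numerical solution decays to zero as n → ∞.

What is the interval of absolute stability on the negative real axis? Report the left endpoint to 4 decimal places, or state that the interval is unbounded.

Test eqn y'=λy, z=hλ:
  y_{n+1} = y_n + z·[2/3·y_n + 1/3·y_{n+1}] ⇒ (1 − 1/3z)y_{n+1} = (1 + 2/3z)y_n
  R(z) = (1 + 2/3z)/(1 − 1/3z).

Find x<0 with |R(x)|<1.
x=-0.37: |R|=0.6706
R=−1: 1+2/3x = −1+1/3x ⇒ -1/3x=2 ⇒ x=2/(-1/3)=-6.0000
Confirm numerically:
  x=-3.494: |R|=0.61411 <1
  x=-3.458: |R|=0.60638 <1
  x=-2.429: |R|=0.34224 <1
  x=-6.303: |R|=1.03257 >1
  x=-6.286: |R|=1.03080 >1
  x=-6.050: |R|=1.00552 >1
So |R|<1 on (-6.0000, 0).

(-6.0000, 0).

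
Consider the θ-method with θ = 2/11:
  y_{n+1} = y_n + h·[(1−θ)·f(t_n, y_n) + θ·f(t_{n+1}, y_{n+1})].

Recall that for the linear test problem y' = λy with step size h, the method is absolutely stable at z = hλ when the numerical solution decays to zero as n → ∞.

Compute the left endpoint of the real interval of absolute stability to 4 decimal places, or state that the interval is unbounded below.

Set f=λy, z=hλ:
  y_{n+1} = y_n + z·[9/11·y_n + 2/11·y_{n+1}] ⇒ (1 − 2/11z)y_{n+1} = (1 + 9/11z)y_n
  Hence R(z) = (1 + 9/11z)/(1 − 2/11z).

Boundary: |R(x)|=1, x<0.
x=-0.44: |R|=0.5926
R=−1: 1+9/11x = −1+2/11x ⇒ -7/11x=2 ⇒ x=2/(-7/11)=-3.1429
Confirm numerically:
  x=-2.311: |R|=0.62726 <1
  x=-1.928: |R|=0.42757 <1
  x=-1.440: |R|=0.14121 <1
  x=-1.299: |R|=0.05082 <1
  x=-3.739: |R|=1.22584 >1
  x=-3.703: |R|=1.21303 >1
  x=-3.298: |R|=1.06172 >1
Stable set (-3.1429, 0).

left endpoint -3.1429.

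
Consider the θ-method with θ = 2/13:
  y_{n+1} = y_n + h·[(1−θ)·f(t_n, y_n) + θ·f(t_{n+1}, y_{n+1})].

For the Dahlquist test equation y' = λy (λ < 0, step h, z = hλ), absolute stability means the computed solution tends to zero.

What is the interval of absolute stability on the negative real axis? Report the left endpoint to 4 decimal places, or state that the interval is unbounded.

On y'=λy, z=hλ:
  y_{n+1} = y_n + z·[11/13·y_n + 2/13·y_{n+1}] ⇒ (1 − 2/13z)y_{n+1} = (1 + 11/13z)y_n
  ⇒ R(z) = (1 + 11/13z)/(1 − 2/13z).

Solve |R(x)|<1 on ℝ⁻.
x=-0.74: |R|=0.3356
R=−1: 1+11/13x = −1+2/13x ⇒ -9/13x=2 ⇒ x=2/(-9/13)=-2.8889
Confirm numerically:
  x=-2.249: |R|=0.67088 <1
  x=-1.874: |R|=0.45462 <1
  x=-1.274: |R|=0.06522 <1
  x=-2.991: |R|=1.04841 >1
  x=-2.970: |R|=1.03854 >1
So |R|<1 on (-2.8889, 0).

(-2.8889, 0).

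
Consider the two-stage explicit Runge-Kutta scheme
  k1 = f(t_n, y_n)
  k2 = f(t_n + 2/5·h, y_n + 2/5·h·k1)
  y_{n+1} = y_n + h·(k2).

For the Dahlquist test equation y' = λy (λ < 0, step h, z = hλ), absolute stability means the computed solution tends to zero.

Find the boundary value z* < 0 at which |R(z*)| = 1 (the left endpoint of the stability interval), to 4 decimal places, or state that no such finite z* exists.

z* = -2.5000.

Set f=λy, z=hλ:
  k1=λy_n ⇒ h·k1=z·y_n;  k2=λ(1+2/5z)y_n ⇒ h·k2=z(1+2/5z)y_n
  y_{n+1}/y_n = 1 + z(1+2/5z) = 1 + z + 2/5z²
  Hence R(z) = 1 + z + 2/5z².

Boundary: |R(x)|=1, x<0.
x=-0.82: |R|=0.4490
R=1: x+2/5x²=0 ⇒ x=−5/2=-2.5000; min R=1−1/(4·2/5)=0.3750>−1
Confirm numerically:
  x=-2.093: |R|=0.65926 <1
  x=-1.928: |R|=0.55887 <1
  x=-1.892: |R|=0.53987 <1
  x=-3.028: |R|=1.63951 >1
  x=-3.020: |R|=1.62816 >1
  x=-2.946: |R|=1.52557 >1
Interval (-2.5000, 0).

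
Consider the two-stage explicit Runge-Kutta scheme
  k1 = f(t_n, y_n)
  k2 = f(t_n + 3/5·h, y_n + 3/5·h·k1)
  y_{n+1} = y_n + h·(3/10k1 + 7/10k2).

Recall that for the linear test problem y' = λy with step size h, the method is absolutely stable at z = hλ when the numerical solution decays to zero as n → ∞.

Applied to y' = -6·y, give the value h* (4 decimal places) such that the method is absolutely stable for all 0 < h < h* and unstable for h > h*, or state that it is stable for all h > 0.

Test eqn y'=λy, z=hλ:
  k1=λy_n ⇒ h·k1=z·y_n;  k2=λ(1+3/5z)y_n ⇒ h·k2=z(1+3/5z)y_n
  y_{n+1}/y_n = 1 + 3/10z + 7/10z(1+3/5z) = 1 + z + 21/50z²
  Hence R(z) = 1 + z + 21/50z².

Find x<0 with |R(x)|<1.
x=-1.74: |R|=0.5316
R=1: x+21/50x²=0 ⇒ x=−50/21=-2.3810; min R=1−1/(4·21/50)=0.4048>−1
Confirm numerically:
  x=-1.166: |R|=0.40501 <1
  x=-1.157: |R|=0.40523 <1
  x=-1.066: |R|=0.41127 <1
  x=-1.024: |R|=0.41640 <1
  x=-2.953: |R|=1.70949 >1
  x=-2.456: |R|=1.07741 >1
  x=-2.449: |R|=1.06999 >1
So |R|<1 on (-2.3810, 0).

(-2.3810,0); λ=-6 ⇒ h* = (50/21)/6 = 0.3968.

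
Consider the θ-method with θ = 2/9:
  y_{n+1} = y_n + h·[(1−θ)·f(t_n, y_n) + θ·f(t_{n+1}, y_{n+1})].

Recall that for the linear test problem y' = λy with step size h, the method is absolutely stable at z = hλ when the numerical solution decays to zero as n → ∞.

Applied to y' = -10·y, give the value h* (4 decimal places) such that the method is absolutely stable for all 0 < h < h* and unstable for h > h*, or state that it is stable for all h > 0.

(-3.6000,0); λ=-10 ⇒ h* = (18/5)/10 = 0.3600.

Set f=λy, z=hλ:
  y_{n+1} = y_n + z·[7/9·y_n + 2/9·y_{n+1}] ⇒ (1 − 2/9z)y_{n+1} = (1 + 7/9z)y_n
  so R(z) = (1 + 7/9z)/(1 − 2/9z).

Find x<0 with |R(x)|<1.
x=-1.66: |R|=0.2127
R=−1: 1+7/9x = −1+2/9x ⇒ -5/9x=2 ⇒ x=2/(-5/9)=-3.6000
Confirm numerically:
  x=-3.134: |R|=0.84739 <1
  x=-2.426: |R|=0.57623 <1
  x=-2.408: |R|=0.56862 <1
  x=-3.872: |R|=1.08122 >1
  x=-3.765: |R|=1.04991 >1
  x=-3.678: |R|=1.02384 >1
So |R|<1 on (-3.6000, 0).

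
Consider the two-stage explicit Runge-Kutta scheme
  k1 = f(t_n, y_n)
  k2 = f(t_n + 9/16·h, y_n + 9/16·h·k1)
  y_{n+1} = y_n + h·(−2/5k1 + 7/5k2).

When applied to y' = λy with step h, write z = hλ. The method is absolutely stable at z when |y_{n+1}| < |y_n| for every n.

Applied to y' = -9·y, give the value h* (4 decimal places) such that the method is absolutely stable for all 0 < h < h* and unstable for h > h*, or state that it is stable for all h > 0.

Set f=λy, z=hλ:
  k1=λy_n ⇒ h·k1=z·y_n;  k2=λ(1+9/16z)y_n ⇒ h·k2=z(1+9/16z)y_n
  y_{n+1}/y_n = 1 − 2/5z + 7/5z(1+9/16z) = 1 + z + 63/80z²
  R(z) = 1 + z + 63/80z².

Find x<0 with |R(x)|<1.
x=-0.67: |R|=0.6835
R=1: x+63/80x²=0 ⇒ x=−80/63=-1.2698; min R=1−1/(4·63/80)=0.6825>−1
Confirm numerically:
  x=-1.158: |R|=0.89801 <1
  x=-0.897: |R|=0.73663 <1
  x=-0.730: |R|=0.68966 <1
  x=-0.510: |R|=0.69483 <1
  x=-1.855: |R|=1.85481 >1
  x=-1.692: |R|=1.56251 >1
  x=-1.681: |R|=1.54429 >1
Interval (-1.2698, 0).

(-1.2698,0); λ=-9 ⇒ h* = (80/63)/9 = 0.1411.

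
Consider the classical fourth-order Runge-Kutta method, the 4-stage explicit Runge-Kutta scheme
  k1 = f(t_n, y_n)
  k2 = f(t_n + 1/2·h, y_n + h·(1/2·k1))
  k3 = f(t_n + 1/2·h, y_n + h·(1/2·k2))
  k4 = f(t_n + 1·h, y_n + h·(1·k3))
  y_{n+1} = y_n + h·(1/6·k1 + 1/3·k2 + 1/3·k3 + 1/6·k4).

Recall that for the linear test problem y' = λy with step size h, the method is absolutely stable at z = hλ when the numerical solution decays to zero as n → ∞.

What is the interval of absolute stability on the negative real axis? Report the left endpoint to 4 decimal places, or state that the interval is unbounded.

With y'=λy (z=hλ):
  order 4, 4-stage ⇒ R(z)=1+z+z^2/2+z^3/6+z^4/24
  (e.g. R(-0.7)=0.49784, |R|=0.49784)

Boundary: |R(x)|=1, x<0.
x=-0.7: |R|=0.4978
|R(-2.35)|=0.5190 |R(-0.79)|=0.4561 |R(-0.71)|=0.4930
Bisect:
  x_lo=-3.6173 |R|=3.1704  x_hi=-0.3495 |R|=0.7051
  mid=-1.98340 |R|=0.32794 →hi
  mid=-2.80036 |R|=1.02295 →lo
  mid=-2.39188 |R|=0.55176 →hi
  mid=-2.59612 |R|=0.75029 →hi
  mid=-2.69824 |R|=0.87649 →hi
  mid=-2.74930 |R|=0.94707 →hi
  mid=-2.77483 |R|=0.98434 →hi
  mid=-2.78759 |R|=1.00347 →lo
  ...
  [-2.78540,-2.78520] ⇒ x*=-2.7853
So |R|<1 on (-2.7853, 0).

(-2.7853, 0).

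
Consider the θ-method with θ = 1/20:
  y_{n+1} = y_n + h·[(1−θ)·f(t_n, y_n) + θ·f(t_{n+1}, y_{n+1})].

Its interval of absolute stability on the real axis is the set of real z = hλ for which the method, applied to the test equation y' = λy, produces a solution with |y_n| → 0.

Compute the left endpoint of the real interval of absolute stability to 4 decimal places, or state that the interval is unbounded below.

With y'=λy (z=hλ):
  y_{n+1} = y_n + z·[19/20·y_n + 1/20·y_{n+1}] ⇒ (1 − 1/20z)y_{n+1} = (1 + 19/20z)y_n
  R(z) = (1 + 19/20z)/(1 − 1/20z).

Solve |R(x)|<1 on ℝ⁻.
x=-1.49: |R|=0.3867
R=−1: 1+19/20x = −1+1/20x ⇒ -9/10x=2 ⇒ x=2/(-9/10)=-2.2222
Confirm numerically:
  x=-1.886: |R|=0.72348 <1
  x=-1.633: |R|=0.50973 <1
  x=-1.417: |R|=0.32325 <1
  x=-1.348: |R|=0.26288 <1
  x=-2.680: |R|=1.36332 >1
  x=-2.427: |R|=1.16436 >1
  x=-2.262: |R|=1.03216 >1
So |R|<1 on (-2.2222, 0).

left endpoint -2.2222.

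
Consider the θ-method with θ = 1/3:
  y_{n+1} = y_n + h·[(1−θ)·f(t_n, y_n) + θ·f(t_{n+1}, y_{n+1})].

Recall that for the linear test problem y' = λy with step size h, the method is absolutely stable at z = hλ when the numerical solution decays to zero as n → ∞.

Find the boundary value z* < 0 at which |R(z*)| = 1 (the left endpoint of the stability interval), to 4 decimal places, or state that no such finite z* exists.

Set f=λy, z=hλ:
  y_{n+1} = y_n + z·[2/3·y_n + 1/3·y_{n+1}] ⇒ (1 − 1/3z)y_{n+1} = (1 + 2/3z)y_n
  ⇒ R(z) = (1 + 2/3z)/(1 − 1/3z).

Boundary: |R(x)|=1, x<0.
x=-1: |R|=0.2500
R=−1: 1+2/3x = −1+1/3x ⇒ -1/3x=2 ⇒ x=2/(-1/3)=-6.0000
Confirm numerically:
  x=-5.950: |R|=0.99441 <1
  x=-4.950: |R|=0.86792 <1
  x=-3.530: |R|=0.62175 <1
  x=-2.645: |R|=0.40567 <1
  x=-6.478: |R|=1.05043 >1
  x=-6.251: |R|=1.02713 >1
Interval (-6.0000, 0).

left endpoint -6.0000.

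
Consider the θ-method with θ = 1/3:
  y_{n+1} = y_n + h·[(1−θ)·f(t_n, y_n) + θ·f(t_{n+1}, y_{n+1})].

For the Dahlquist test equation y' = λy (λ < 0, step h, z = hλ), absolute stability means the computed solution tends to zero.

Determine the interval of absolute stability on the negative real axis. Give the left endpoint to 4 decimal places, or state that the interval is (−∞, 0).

(-6.0000, 0).

Test eqn y'=λy, z=hλ:
  y_{n+1} = y_n + z·[2/3·y_n + 1/3·y_{n+1}] ⇒ (1 − 1/3z)y_{n+1} = (1 + 2/3z)y_n
  R(z) = (1 + 2/3z)/(1 − 1/3z).

Solve |R(x)|<1 on ℝ⁻.
x=-1.05: |R|=0.2222
R=−1: 1+2/3x = −1+1/3x ⇒ -1/3x=2 ⇒ x=2/(-1/3)=-6.0000
Confirm numerically:
  x=-5.978: |R|=0.99755 <1
  x=-4.373: |R|=0.77933 <1
  x=-3.239: |R|=0.55746 <1
  x=-6.085: |R|=1.00936 >1
  x=-6.053: |R|=1.00585 >1
Stable set (-6.0000, 0).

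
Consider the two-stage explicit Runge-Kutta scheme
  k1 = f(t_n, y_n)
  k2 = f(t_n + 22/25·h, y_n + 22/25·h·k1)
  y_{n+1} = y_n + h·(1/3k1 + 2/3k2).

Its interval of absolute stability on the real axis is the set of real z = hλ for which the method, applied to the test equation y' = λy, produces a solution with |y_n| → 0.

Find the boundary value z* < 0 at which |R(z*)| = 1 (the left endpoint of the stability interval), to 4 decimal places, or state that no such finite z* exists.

Set f=λy, z=hλ:
  k1=λy_n ⇒ h·k1=z·y_n;  k2=λ(1+22/25z)y_n ⇒ h·k2=z(1+22/25z)y_n
  y_{n+1}/y_n = 1 + 1/3z + 2/3z(1+22/25z) = 1 + z + 44/75z²
  R(z) = 1 + z + 44/75z².

Need |R(x)|<1, x<0.
x=-1.37: |R|=0.7311
R=1: x+44/75x²=0 ⇒ x=−75/44=-1.7045; min R=1−1/(4·44/75)=0.5739>−1
Confirm numerically:
  x=-1.626: |R|=0.92507 <1
  x=-1.215: |R|=0.65105 <1
  x=-1.165: |R|=0.63124 <1
  x=-1.079: |R|=0.60402 <1
  x=-2.153: |R|=1.56644 >1
  x=-2.150: |R|=1.56187 >1
  x=-2.061: |R|=1.43100 >1
So |R|<1 on (-1.7045, 0).

z* = -1.7045.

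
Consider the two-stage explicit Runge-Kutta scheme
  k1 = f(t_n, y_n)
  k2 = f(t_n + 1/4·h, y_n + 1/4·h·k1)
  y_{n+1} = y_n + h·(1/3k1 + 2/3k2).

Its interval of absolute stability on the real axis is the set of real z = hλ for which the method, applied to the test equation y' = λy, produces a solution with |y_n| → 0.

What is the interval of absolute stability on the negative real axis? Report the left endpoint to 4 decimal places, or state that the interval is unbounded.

z∈(-6.0000,0).

With y'=λy (z=hλ):
  k1=λy_n ⇒ h·k1=z·y_n;  k2=λ(1+1/4z)y_n ⇒ h·k2=z(1+1/4z)y_n
  y_{n+1}/y_n = 1 + 1/3z + 2/3z(1+1/4z) = 1 + z + 1/6z²
  Hence R(z) = 1 + z + 1/6z².

Need |R(x)|<1, x<0.
x=-0.81: |R|=0.2994
R=1: x+1/6x²=0 ⇒ x=−6=-6.0000; min R=1−1/(4·1/6)=-0.5000>−1
Confirm numerically:
  x=-5.682: |R|=0.69885 <1
  x=-4.189: |R|=0.26438 <1
  x=-4.113: |R|=0.29354 <1
  x=-3.364: |R|=0.47792 <1
  x=-6.478: |R|=1.51608 >1
  x=-6.237: |R|=1.24636 >1
Stable set (-6.0000, 0).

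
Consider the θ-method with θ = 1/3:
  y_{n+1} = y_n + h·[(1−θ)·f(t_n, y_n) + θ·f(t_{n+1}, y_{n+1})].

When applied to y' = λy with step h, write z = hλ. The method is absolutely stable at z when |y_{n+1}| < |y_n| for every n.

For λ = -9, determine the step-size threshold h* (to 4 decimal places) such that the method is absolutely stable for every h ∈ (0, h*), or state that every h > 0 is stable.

With y'=λy (z=hλ):
  y_{n+1} = y_n + z·[2/3·y_n + 1/3·y_{n+1}] ⇒ (1 − 1/3z)y_{n+1} = (1 + 2/3z)y_n
  Hence R(z) = (1 + 2/3z)/(1 − 1/3z).

Boundary: |R(x)|=1, x<0.
x=-1.01: |R|=0.2444
R=−1: 1+2/3x = −1+1/3x ⇒ -1/3x=2 ⇒ x=2/(-1/3)=-6.0000
Confirm numerically:
  x=-5.867: |R|=0.98500 <1
  x=-5.717: |R|=0.96753 <1
  x=-4.497: |R|=0.79952 <1
  x=-2.849: |R|=0.46128 <1
  x=-6.313: |R|=1.03361 >1
  x=-6.085: |R|=1.00936 >1
  x=-6.083: |R|=1.00914 >1
Interval (-6.0000, 0).

(-6.0000,0); λ=-9 ⇒ h* = (6)/9 = 0.6667.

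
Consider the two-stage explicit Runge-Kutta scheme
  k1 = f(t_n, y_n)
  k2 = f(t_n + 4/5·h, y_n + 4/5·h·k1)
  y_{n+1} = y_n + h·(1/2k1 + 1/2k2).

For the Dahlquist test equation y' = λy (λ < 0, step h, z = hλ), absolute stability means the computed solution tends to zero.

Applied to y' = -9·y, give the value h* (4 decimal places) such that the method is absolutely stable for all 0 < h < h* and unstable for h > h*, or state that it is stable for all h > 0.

(-2.5000,0); λ=-9 ⇒ h* = (5/2)/9 = 0.2778.

Test eqn y'=λy, z=hλ:
  k1=λy_n ⇒ h·k1=z·y_n;  k2=λ(1+4/5z)y_n ⇒ h·k2=z(1+4/5z)y_n
  y_{n+1}/y_n = 1 + 1/2z + 1/2z(1+4/5z) = 1 + z + 2/5z²
  Hence R(z) = 1 + z + 2/5z².

Find x<0 with |R(x)|<1.
x=-1.15: |R|=0.3790
R=1: x+2/5x²=0 ⇒ x=−5/2=-2.5000; min R=1−1/(4·2/5)=0.3750>−1
Confirm numerically:
  x=-1.868: |R|=0.52777 <1
  x=-1.655: |R|=0.44061 <1
  x=-1.007: |R|=0.39862 <1
  x=-2.901: |R|=1.46532 >1
  x=-2.869: |R|=1.42346 >1
  x=-2.723: |R|=1.24289 >1
Stable set (-2.5000, 0).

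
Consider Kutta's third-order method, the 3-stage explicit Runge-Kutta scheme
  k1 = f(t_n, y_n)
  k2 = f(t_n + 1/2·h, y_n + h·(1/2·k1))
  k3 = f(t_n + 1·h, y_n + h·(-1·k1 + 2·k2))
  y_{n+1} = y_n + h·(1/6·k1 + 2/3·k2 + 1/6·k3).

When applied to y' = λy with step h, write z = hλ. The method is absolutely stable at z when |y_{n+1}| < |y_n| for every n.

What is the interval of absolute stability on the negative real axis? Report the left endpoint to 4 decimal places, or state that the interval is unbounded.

z∈(-2.5127,0).

Set f=λy, z=hλ:
  order 3, 3-stage ⇒ R(z)=1+z+z^2/2+z^3/6
  (e.g. R(-1.79)=-0.14384, |R|=0.14384)

Solve |R(x)|<1 on ℝ⁻.
x=-1.79: |R|=0.1438
|R(-1.74)|=0.1042 |R(-1.69)|=0.0664 |R(-1.56)|=0.0241
Bisect:
  x_lo=-3.1078 |R|=2.2812  x_hi=-0.2311 |R|=0.7936
  mid=-1.66941 |R|=0.05137 →hi
  mid=-2.38859 |R|=0.80721 →hi
  mid=-2.74818 |R|=1.43120 →lo
  mid=-2.56839 |R|=1.09385 →lo
  mid=-2.47849 |R|=0.94456 →hi
  mid=-2.52344 |R|=1.01767 →lo
  mid=-2.50096 |R|=0.98073 →hi
  mid=-2.51220 |R|=0.99910 →hi
  mid=-2.51782 |R|=1.00836 →lo
  mid=-2.51501 |R|=1.00373 →lo
  ...
  [-2.51290,-2.51273] ⇒ x*=-2.5127
Stable set (-2.5127, 0).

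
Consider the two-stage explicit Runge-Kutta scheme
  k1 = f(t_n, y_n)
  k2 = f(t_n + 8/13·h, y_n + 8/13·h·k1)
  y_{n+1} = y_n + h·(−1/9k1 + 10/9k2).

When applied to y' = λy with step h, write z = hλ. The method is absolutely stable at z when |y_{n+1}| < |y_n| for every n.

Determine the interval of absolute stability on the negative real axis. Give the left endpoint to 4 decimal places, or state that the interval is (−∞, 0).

(-1.4625, 0).

Test eqn y'=λy, z=hλ:
  k1=λy_n ⇒ h·k1=z·y_n;  k2=λ(1+8/13z)y_n ⇒ h·k2=z(1+8/13z)y_n
  y_{n+1}/y_n = 1 − 1/9z + 10/9z(1+8/13z) = 1 + z + 80/117z²
  R(z) = 1 + z + 80/117z².

Boundary: |R(x)|=1, x<0.
x=-0.7: |R|=0.6350
R=1: x+80/117x²=0 ⇒ x=−117/80=-1.4625; min R=1−1/(4·80/117)=0.6344>−1
Confirm numerically:
  x=-1.140: |R|=0.74862 <1
  x=-0.638: |R|=0.64032 <1
  x=-0.587: |R|=0.64860 <1
  x=-2.009: |R|=1.75071 >1
  x=-1.858: |R|=1.50245 >1
  x=-1.836: |R|=1.46889 >1
So |R|<1 on (-1.4625, 0).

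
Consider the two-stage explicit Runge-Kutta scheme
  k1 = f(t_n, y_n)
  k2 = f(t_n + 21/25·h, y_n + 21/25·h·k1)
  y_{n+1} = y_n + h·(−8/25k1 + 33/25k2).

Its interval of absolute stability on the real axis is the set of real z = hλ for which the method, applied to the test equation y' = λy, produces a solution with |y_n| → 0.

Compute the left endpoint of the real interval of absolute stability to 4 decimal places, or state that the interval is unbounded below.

Set f=λy, z=hλ:
  k1=λy_n ⇒ h·k1=z·y_n;  k2=λ(1+21/25z)y_n ⇒ h·k2=z(1+21/25z)y_n
  y_{n+1}/y_n = 1 − 8/25z + 33/25z(1+21/25z) = 1 + z + 693/625z²
  R(z) = 1 + z + 693/625z².

Find x<0 with |R(x)|<1.
x=-1.25: |R|=1.4825
R=1: x+693/625x²=0 ⇒ x=−625/693=-0.9019; min R=1−1/(4·693/625)=0.7745>−1
Confirm numerically:
  x=-0.846: |R|=0.94759 <1
  x=-0.556: |R|=0.78677 <1
  x=-0.426: |R|=0.77522 <1
  x=-1.356: |R|=1.68279 >1
  x=-1.286: |R|=1.54773 >1
So |R|<1 on (-0.9019, 0).

z* = -0.9019.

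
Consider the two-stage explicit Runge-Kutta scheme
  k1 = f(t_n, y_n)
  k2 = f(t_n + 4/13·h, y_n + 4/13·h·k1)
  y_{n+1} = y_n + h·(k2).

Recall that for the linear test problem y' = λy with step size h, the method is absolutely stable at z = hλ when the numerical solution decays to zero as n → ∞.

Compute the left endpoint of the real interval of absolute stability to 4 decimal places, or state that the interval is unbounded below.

Test eqn y'=λy, z=hλ:
  k1=λy_n ⇒ h·k1=z·y_n;  k2=λ(1+4/13z)y_n ⇒ h·k2=z(1+4/13z)y_n
  y_{n+1}/y_n = 1 + z(1+4/13z) = 1 + z + 4/13z²
  ⇒ R(z) = 1 + z + 4/13z².

Need |R(x)|<1, x<0.
x=-0.39: |R|=0.6568
R=1: x+4/13x²=0 ⇒ x=−13/4=-3.2500; min R=1−1/(4·4/13)=0.1875>−1
Confirm numerically:
  x=-2.701: |R|=0.54374 <1
  x=-2.347: |R|=0.34790 <1
  x=-1.773: |R|=0.19424 <1
  x=-1.422: |R|=0.20018 <1
  x=-3.734: |R|=1.55608 >1
  x=-3.716: |R|=1.53282 >1
  x=-3.671: |R|=1.47554 >1
Interval (-3.2500, 0).

z* = -3.2500.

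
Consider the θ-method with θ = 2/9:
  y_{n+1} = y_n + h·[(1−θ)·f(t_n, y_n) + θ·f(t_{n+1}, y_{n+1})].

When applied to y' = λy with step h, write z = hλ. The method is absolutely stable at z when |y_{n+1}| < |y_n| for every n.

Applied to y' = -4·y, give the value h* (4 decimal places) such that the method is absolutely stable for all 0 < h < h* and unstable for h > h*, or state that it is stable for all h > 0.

On y'=λy, z=hλ:
  y_{n+1} = y_n + z·[7/9·y_n + 2/9·y_{n+1}] ⇒ (1 − 2/9z)y_{n+1} = (1 + 7/9z)y_n
  R(z) = (1 + 7/9z)/(1 − 2/9z).

Boundary: |R(x)|=1, x<0.
x=-1.68: |R|=0.2233
R=−1: 1+7/9x = −1+2/9x ⇒ -5/9x=2 ⇒ x=2/(-5/9)=-3.6000
Confirm numerically:
  x=-3.297: |R|=0.90285 <1
  x=-2.813: |R|=0.73096 <1
  x=-2.606: |R|=0.65030 <1
  x=-2.146: |R|=0.45305 <1
  x=-4.176: |R|=1.16598 >1
  x=-3.913: |R|=1.09301 >1
So |R|<1 on (-3.6000, 0).

(-3.6000,0); λ=-4 ⇒ h* = (18/5)/4 = 0.9000.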